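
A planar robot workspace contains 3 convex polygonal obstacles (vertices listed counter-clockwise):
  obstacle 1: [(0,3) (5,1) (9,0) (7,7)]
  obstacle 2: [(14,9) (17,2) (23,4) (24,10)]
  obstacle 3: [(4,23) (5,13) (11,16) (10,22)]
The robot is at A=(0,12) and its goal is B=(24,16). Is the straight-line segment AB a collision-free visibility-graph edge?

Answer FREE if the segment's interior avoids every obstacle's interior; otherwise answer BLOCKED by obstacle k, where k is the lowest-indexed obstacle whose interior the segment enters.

FREE

Obstacle 1 [(0,3) (5,1) (9,0) (7,7)]:
  edge (0,3)–(5,1): clear
  edge (5,1)–(9,0): clear
  edge (9,0)–(7,7): clear
  edge (7,7)–(0,3): clear
  midpoint (12,14) outside
  → clear
Obstacle 2 [(14,9) (17,2) (23,4) (24,10)]:
  edge (14,9)–(17,2): clear
  edge (17,2)–(23,4): clear
  edge (23,4)–(24,10): clear
  edge (24,10)–(14,9): clear
  midpoint (12,14) outside
  → clear
Obstacle 3 [(4,23) (5,13) (11,16) (10,22)]:
  edge (4,23)–(5,13): clear
  edge (5,13)–(11,16): clear
  edge (11,16)–(10,22): clear
  edge (10,22)–(4,23): clear
  midpoint (12,14) outside
  → clear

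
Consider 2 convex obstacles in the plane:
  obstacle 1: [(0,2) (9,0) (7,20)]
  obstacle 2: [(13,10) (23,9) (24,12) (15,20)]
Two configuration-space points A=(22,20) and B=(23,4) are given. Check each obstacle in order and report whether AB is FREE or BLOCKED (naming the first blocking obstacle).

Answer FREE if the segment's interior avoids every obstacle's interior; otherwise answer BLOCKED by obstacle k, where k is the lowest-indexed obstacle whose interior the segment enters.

Obstacle 1 [(0,2) (9,0) (7,20)]:
  edge (0,2)–(9,0): clear
  edge (9,0)–(7,20): clear
  edge (7,20)–(0,2): clear
  midpoint (45/2,12) outside
  → clear
Obstacle 2 [(13,10) (23,9) (24,12) (15,20)]:
  edge (13,10)–(23,9): crosses AB
  edge (23,9)–(24,12): clear
  edge (24,12)–(15,20): crosses AB
  edge (15,20)–(13,10): clear
  → BLOCKED

BLOCKED by obstacle 2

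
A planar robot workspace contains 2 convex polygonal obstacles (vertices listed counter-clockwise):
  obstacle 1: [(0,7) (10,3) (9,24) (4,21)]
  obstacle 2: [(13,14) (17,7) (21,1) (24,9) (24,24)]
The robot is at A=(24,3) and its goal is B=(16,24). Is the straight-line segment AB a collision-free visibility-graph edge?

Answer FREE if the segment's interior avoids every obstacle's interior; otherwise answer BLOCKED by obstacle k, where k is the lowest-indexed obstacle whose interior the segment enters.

Obstacle 1 [(0,7) (10,3) (9,24) (4,21)]:
  edge (0,7)–(10,3): clear
  edge (10,3)–(9,24): clear
  edge (9,24)–(4,21): clear
  edge (4,21)–(0,7): clear
  midpoint (20,27/2) outside
  → clear
Obstacle 2 [(13,14) (17,7) (21,1) (24,9) (24,24)]:
  edge (13,14)–(17,7): clear
  edge (17,7)–(21,1): clear
  edge (21,1)–(24,9): crosses AB
  edge (24,9)–(24,24): clear
  edge (24,24)–(13,14): crosses AB
  → BLOCKED

BLOCKED by obstacle 2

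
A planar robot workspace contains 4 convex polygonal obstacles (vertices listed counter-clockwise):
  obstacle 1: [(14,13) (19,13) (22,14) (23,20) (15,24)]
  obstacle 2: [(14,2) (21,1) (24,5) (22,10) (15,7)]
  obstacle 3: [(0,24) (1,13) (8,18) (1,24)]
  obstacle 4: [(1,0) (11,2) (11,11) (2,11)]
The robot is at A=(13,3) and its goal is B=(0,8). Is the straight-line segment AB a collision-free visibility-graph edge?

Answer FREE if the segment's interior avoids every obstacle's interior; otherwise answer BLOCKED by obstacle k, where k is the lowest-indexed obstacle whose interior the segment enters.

BLOCKED by obstacle 4

Obstacle 1 [(14,13) (19,13) (22,14) (23,20) (15,24)]:
  edge (14,13)–(19,13): clear
  edge (19,13)–(22,14): clear
  edge (22,14)–(23,20): clear
  edge (23,20)–(15,24): clear
  edge (15,24)–(14,13): clear
  midpoint (13/2,11/2) outside
  → clear
Obstacle 2 [(14,2) (21,1) (24,5) (22,10) (15,7)]:
  edge (14,2)–(21,1): clear
  edge (21,1)–(24,5): clear
  edge (24,5)–(22,10): clear
  edge (22,10)–(15,7): clear
  edge (15,7)–(14,2): clear
  midpoint (13/2,11/2) outside
  → clear
Obstacle 3 [(0,24) (1,13) (8,18) (1,24)]:
  edge (0,24)–(1,13): clear
  edge (1,13)–(8,18): clear
  edge (8,18)–(1,24): clear
  edge (1,24)–(0,24): clear
  midpoint (13/2,11/2) outside
  → clear
Obstacle 4 [(1,0) (11,2) (11,11) (2,11)]:
  edge (1,0)–(11,2): clear
  edge (11,2)–(11,11): crosses AB
  edge (11,11)–(2,11): clear
  edge (2,11)–(1,0): crosses AB
  → BLOCKED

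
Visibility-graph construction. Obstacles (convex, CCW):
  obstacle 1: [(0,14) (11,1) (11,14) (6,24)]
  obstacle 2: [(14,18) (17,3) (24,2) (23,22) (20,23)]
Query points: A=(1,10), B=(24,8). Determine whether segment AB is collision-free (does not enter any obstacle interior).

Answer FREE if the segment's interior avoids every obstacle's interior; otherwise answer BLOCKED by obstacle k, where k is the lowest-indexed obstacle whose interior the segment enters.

BLOCKED by obstacle 1

Obstacle 1 [(0,14) (11,1) (11,14) (6,24)]:
  edge (0,14)–(11,1): crosses AB
  edge (11,1)–(11,14): crosses AB
  edge (11,14)–(6,24): clear
  edge (6,24)–(0,14): clear
  → BLOCKED
Obstacle 2 [(14,18) (17,3) (24,2) (23,22) (20,23)]:
  edge (14,18)–(17,3): crosses AB
  edge (17,3)–(24,2): clear
  edge (24,2)–(23,22): crosses AB
  edge (23,22)–(20,23): clear
  edge (20,23)–(14,18): clear
  → BLOCKED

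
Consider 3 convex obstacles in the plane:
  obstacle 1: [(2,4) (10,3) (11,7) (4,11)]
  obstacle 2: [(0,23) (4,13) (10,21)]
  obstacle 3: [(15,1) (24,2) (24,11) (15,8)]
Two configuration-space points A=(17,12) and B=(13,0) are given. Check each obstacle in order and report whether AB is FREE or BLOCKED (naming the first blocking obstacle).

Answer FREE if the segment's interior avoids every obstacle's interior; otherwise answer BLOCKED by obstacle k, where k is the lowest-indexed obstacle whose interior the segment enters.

Obstacle 1 [(2,4) (10,3) (11,7) (4,11)]:
  edge (2,4)–(10,3): clear
  edge (10,3)–(11,7): clear
  edge (11,7)–(4,11): clear
  edge (4,11)–(2,4): clear
  midpoint (15,6) outside
  → clear
Obstacle 2 [(0,23) (4,13) (10,21)]:
  edge (0,23)–(4,13): clear
  edge (4,13)–(10,21): clear
  edge (10,21)–(0,23): clear
  midpoint (15,6) outside
  → clear
Obstacle 3 [(15,1) (24,2) (24,11) (15,8)]:
  edge (15,1)–(24,2): clear
  edge (24,2)–(24,11): clear
  edge (24,11)–(15,8): crosses AB
  edge (15,8)–(15,1): crosses AB
  → BLOCKED

BLOCKED by obstacle 3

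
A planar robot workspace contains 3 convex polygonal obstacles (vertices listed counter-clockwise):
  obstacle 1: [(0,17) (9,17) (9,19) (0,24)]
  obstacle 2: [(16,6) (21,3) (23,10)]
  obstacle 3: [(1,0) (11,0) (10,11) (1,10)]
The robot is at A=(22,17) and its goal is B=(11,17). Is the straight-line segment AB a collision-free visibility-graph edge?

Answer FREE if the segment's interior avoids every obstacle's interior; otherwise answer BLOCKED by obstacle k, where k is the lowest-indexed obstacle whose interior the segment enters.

Obstacle 1 [(0,17) (9,17) (9,19) (0,24)]:
  edge (0,17)–(9,17): clear
  edge (9,17)–(9,19): clear
  edge (9,19)–(0,24): clear
  edge (0,24)–(0,17): clear
  midpoint (33/2,17) outside
  → clear
Obstacle 2 [(16,6) (21,3) (23,10)]:
  edge (16,6)–(21,3): clear
  edge (21,3)–(23,10): clear
  edge (23,10)–(16,6): clear
  midpoint (33/2,17) outside
  → clear
Obstacle 3 [(1,0) (11,0) (10,11) (1,10)]:
  edge (1,0)–(11,0): clear
  edge (11,0)–(10,11): clear
  edge (10,11)–(1,10): clear
  edge (1,10)–(1,0): clear
  midpoint (33/2,17) outside
  → clear

FREE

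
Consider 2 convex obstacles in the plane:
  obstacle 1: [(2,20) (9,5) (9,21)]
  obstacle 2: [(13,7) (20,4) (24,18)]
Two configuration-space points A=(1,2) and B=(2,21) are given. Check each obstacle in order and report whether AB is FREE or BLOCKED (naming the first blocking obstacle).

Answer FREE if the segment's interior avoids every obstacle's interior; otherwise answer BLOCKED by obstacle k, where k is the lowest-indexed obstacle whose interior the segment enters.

Obstacle 1 [(2,20) (9,5) (9,21)]:
  edge (2,20)–(9,5): clear
  edge (9,5)–(9,21): clear
  edge (9,21)–(2,20): clear
  midpoint (3/2,23/2) outside
  → clear
Obstacle 2 [(13,7) (20,4) (24,18)]:
  edge (13,7)–(20,4): clear
  edge (20,4)–(24,18): clear
  edge (24,18)–(13,7): clear
  midpoint (3/2,23/2) outside
  → clear

FREE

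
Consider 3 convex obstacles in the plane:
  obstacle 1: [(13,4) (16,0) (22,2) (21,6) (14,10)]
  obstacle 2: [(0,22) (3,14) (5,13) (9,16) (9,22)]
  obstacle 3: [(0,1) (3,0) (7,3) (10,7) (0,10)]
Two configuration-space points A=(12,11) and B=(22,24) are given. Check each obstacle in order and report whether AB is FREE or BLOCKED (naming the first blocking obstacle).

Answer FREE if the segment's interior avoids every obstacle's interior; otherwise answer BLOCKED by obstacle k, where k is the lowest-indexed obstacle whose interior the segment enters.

Obstacle 1 [(13,4) (16,0) (22,2) (21,6) (14,10)]:
  edge (13,4)–(16,0): clear
  edge (16,0)–(22,2): clear
  edge (22,2)–(21,6): clear
  edge (21,6)–(14,10): clear
  edge (14,10)–(13,4): clear
  midpoint (17,35/2) outside
  → clear
Obstacle 2 [(0,22) (3,14) (5,13) (9,16) (9,22)]:
  edge (0,22)–(3,14): clear
  edge (3,14)–(5,13): clear
  edge (5,13)–(9,16): clear
  edge (9,16)–(9,22): clear
  edge (9,22)–(0,22): clear
  midpoint (17,35/2) outside
  → clear
Obstacle 3 [(0,1) (3,0) (7,3) (10,7) (0,10)]:
  edge (0,1)–(3,0): clear
  edge (3,0)–(7,3): clear
  edge (7,3)–(10,7): clear
  edge (10,7)–(0,10): clear
  edge (0,10)–(0,1): clear
  midpoint (17,35/2) outside
  → clear

FREE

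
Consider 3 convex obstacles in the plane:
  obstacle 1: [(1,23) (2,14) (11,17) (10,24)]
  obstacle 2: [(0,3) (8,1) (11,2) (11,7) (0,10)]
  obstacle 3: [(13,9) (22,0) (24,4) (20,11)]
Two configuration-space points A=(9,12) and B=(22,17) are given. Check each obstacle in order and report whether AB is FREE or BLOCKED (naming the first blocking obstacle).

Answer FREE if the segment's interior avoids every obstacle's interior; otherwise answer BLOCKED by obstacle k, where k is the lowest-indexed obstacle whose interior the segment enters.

FREE

Obstacle 1 [(1,23) (2,14) (11,17) (10,24)]:
  edge (1,23)–(2,14): clear
  edge (2,14)–(11,17): clear
  edge (11,17)–(10,24): clear
  edge (10,24)–(1,23): clear
  midpoint (31/2,29/2) outside
  → clear
Obstacle 2 [(0,3) (8,1) (11,2) (11,7) (0,10)]:
  edge (0,3)–(8,1): clear
  edge (8,1)–(11,2): clear
  edge (11,2)–(11,7): clear
  edge (11,7)–(0,10): clear
  edge (0,10)–(0,3): clear
  midpoint (31/2,29/2) outside
  → clear
Obstacle 3 [(13,9) (22,0) (24,4) (20,11)]:
  edge (13,9)–(22,0): clear
  edge (22,0)–(24,4): clear
  edge (24,4)–(20,11): clear
  edge (20,11)–(13,9): clear
  midpoint (31/2,29/2) outside
  → clear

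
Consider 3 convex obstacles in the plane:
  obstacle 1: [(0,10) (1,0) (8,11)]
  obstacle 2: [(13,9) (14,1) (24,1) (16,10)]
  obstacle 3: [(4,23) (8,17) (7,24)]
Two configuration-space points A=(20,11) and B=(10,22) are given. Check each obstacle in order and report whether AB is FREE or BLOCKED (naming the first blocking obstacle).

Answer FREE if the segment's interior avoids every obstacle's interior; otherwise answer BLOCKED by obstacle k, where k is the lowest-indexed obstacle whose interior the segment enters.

FREE

Obstacle 1 [(0,10) (1,0) (8,11)]:
  edge (0,10)–(1,0): clear
  edge (1,0)–(8,11): clear
  edge (8,11)–(0,10): clear
  midpoint (15,33/2) outside
  → clear
Obstacle 2 [(13,9) (14,1) (24,1) (16,10)]:
  edge (13,9)–(14,1): clear
  edge (14,1)–(24,1): clear
  edge (24,1)–(16,10): clear
  edge (16,10)–(13,9): clear
  midpoint (15,33/2) outside
  → clear
Obstacle 3 [(4,23) (8,17) (7,24)]:
  edge (4,23)–(8,17): clear
  edge (8,17)–(7,24): clear
  edge (7,24)–(4,23): clear
  midpoint (15,33/2) outside
  → clear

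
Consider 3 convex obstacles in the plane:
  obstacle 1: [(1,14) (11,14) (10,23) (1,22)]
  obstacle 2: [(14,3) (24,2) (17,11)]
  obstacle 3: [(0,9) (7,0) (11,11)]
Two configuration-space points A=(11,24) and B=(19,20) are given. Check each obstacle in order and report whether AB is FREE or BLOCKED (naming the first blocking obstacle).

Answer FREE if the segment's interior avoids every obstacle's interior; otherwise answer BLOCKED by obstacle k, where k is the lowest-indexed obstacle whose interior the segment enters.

FREE

Obstacle 1 [(1,14) (11,14) (10,23) (1,22)]:
  edge (1,14)–(11,14): clear
  edge (11,14)–(10,23): clear
  edge (10,23)–(1,22): clear
  edge (1,22)–(1,14): clear
  midpoint (15,22) outside
  → clear
Obstacle 2 [(14,3) (24,2) (17,11)]:
  edge (14,3)–(24,2): clear
  edge (24,2)–(17,11): clear
  edge (17,11)–(14,3): clear
  midpoint (15,22) outside
  → clear
Obstacle 3 [(0,9) (7,0) (11,11)]:
  edge (0,9)–(7,0): clear
  edge (7,0)–(11,11): clear
  edge (11,11)–(0,9): clear
  midpoint (15,22) outside
  → clear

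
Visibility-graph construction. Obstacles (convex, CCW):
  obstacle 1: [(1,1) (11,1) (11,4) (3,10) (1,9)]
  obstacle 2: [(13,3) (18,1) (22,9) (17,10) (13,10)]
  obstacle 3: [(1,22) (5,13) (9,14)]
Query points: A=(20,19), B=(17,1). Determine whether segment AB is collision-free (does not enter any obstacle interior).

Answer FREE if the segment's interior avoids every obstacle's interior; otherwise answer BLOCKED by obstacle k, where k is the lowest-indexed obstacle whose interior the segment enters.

BLOCKED by obstacle 2

Obstacle 1 [(1,1) (11,1) (11,4) (3,10) (1,9)]:
  edge (1,1)–(11,1): clear
  edge (11,1)–(11,4): clear
  edge (11,4)–(3,10): clear
  edge (3,10)–(1,9): clear
  edge (1,9)–(1,1): clear
  midpoint (37/2,10) outside
  → clear
Obstacle 2 [(13,3) (18,1) (22,9) (17,10) (13,10)]:
  edge (13,3)–(18,1): crosses AB
  edge (18,1)–(22,9): clear
  edge (22,9)–(17,10): crosses AB
  edge (17,10)–(13,10): clear
  edge (13,10)–(13,3): clear
  → BLOCKED
Obstacle 3 [(1,22) (5,13) (9,14)]:
  edge (1,22)–(5,13): clear
  edge (5,13)–(9,14): clear
  edge (9,14)–(1,22): clear
  midpoint (37/2,10) outside
  → clear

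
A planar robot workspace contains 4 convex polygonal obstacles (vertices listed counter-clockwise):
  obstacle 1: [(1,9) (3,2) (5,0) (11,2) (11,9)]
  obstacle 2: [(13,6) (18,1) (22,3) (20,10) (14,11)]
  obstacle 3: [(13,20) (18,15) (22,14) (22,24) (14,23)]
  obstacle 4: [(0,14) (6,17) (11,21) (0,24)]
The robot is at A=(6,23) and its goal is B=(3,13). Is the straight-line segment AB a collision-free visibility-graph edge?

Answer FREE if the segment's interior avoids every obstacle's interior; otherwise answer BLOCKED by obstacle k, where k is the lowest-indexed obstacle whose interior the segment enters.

BLOCKED by obstacle 4

Obstacle 1 [(1,9) (3,2) (5,0) (11,2) (11,9)]:
  edge (1,9)–(3,2): clear
  edge (3,2)–(5,0): clear
  edge (5,0)–(11,2): clear
  edge (11,2)–(11,9): clear
  edge (11,9)–(1,9): clear
  midpoint (9/2,18) outside
  → clear
Obstacle 2 [(13,6) (18,1) (22,3) (20,10) (14,11)]:
  edge (13,6)–(18,1): clear
  edge (18,1)–(22,3): clear
  edge (22,3)–(20,10): clear
  edge (20,10)–(14,11): clear
  edge (14,11)–(13,6): clear
  midpoint (9/2,18) outside
  → clear
Obstacle 3 [(13,20) (18,15) (22,14) (22,24) (14,23)]:
  edge (13,20)–(18,15): clear
  edge (18,15)–(22,14): clear
  edge (22,14)–(22,24): clear
  edge (22,24)–(14,23): clear
  edge (14,23)–(13,20): clear
  midpoint (9/2,18) outside
  → clear
Obstacle 4 [(0,14) (6,17) (11,21) (0,24)]:
  edge (0,14)–(6,17): crosses AB
  edge (6,17)–(11,21): clear
  edge (11,21)–(0,24): crosses AB
  edge (0,24)–(0,14): clear
  → BLOCKED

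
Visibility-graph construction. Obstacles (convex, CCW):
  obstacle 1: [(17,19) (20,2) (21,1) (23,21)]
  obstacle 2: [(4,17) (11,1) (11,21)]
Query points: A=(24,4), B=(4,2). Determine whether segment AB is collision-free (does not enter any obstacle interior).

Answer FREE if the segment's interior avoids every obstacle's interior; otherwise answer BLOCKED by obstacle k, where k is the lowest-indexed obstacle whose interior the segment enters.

BLOCKED by obstacle 1

Obstacle 1 [(17,19) (20,2) (21,1) (23,21)]:
  edge (17,19)–(20,2): crosses AB
  edge (20,2)–(21,1): clear
  edge (21,1)–(23,21): crosses AB
  edge (23,21)–(17,19): clear
  → BLOCKED
Obstacle 2 [(4,17) (11,1) (11,21)]:
  edge (4,17)–(11,1): crosses AB
  edge (11,1)–(11,21): crosses AB
  edge (11,21)–(4,17): clear
  → BLOCKED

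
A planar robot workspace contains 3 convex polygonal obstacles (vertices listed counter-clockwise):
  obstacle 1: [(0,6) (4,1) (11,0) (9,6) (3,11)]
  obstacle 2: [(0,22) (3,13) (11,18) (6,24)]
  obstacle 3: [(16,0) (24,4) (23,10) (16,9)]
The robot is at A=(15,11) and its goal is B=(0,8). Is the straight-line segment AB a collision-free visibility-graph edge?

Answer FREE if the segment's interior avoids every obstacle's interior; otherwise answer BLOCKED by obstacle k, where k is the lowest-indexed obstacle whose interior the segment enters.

Obstacle 1 [(0,6) (4,1) (11,0) (9,6) (3,11)]:
  edge (0,6)–(4,1): clear
  edge (4,1)–(11,0): clear
  edge (11,0)–(9,6): clear
  edge (9,6)–(3,11): crosses AB
  edge (3,11)–(0,6): crosses AB
  → BLOCKED
Obstacle 2 [(0,22) (3,13) (11,18) (6,24)]:
  edge (0,22)–(3,13): clear
  edge (3,13)–(11,18): clear
  edge (11,18)–(6,24): clear
  edge (6,24)–(0,22): clear
  midpoint (15/2,19/2) outside
  → clear
Obstacle 3 [(16,0) (24,4) (23,10) (16,9)]:
  edge (16,0)–(24,4): clear
  edge (24,4)–(23,10): clear
  edge (23,10)–(16,9): clear
  edge (16,9)–(16,0): clear
  midpoint (15/2,19/2) outside
  → clear

BLOCKED by obstacle 1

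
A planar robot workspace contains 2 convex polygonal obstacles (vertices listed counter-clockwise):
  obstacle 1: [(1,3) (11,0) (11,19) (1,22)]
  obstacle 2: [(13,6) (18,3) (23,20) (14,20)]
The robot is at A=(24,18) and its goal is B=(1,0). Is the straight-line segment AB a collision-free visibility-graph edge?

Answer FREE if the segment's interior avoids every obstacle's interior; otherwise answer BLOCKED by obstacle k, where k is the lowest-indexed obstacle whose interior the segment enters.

BLOCKED by obstacle 1

Obstacle 1 [(1,3) (11,0) (11,19) (1,22)]:
  edge (1,3)–(11,0): crosses AB
  edge (11,0)–(11,19): crosses AB
  edge (11,19)–(1,22): clear
  edge (1,22)–(1,3): clear
  → BLOCKED
Obstacle 2 [(13,6) (18,3) (23,20) (14,20)]:
  edge (13,6)–(18,3): clear
  edge (18,3)–(23,20): crosses AB
  edge (23,20)–(14,20): clear
  edge (14,20)–(13,6): crosses AB
  → BLOCKED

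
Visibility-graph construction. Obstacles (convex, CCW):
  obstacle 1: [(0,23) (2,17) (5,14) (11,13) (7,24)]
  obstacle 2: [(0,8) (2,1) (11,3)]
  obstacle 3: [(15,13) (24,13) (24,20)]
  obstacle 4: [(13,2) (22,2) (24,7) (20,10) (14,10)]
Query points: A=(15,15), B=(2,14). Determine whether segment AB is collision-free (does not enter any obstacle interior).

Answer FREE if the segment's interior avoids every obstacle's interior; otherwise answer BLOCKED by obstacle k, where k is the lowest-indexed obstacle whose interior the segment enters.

Obstacle 1 [(0,23) (2,17) (5,14) (11,13) (7,24)]:
  edge (0,23)–(2,17): clear
  edge (2,17)–(5,14): crosses AB
  edge (5,14)–(11,13): clear
  edge (11,13)–(7,24): crosses AB
  edge (7,24)–(0,23): clear
  → BLOCKED
Obstacle 2 [(0,8) (2,1) (11,3)]:
  edge (0,8)–(2,1): clear
  edge (2,1)–(11,3): clear
  edge (11,3)–(0,8): clear
  midpoint (17/2,29/2) outside
  → clear
Obstacle 3 [(15,13) (24,13) (24,20)]:
  edge (15,13)–(24,13): clear
  edge (24,13)–(24,20): clear
  edge (24,20)–(15,13): clear
  midpoint (17/2,29/2) outside
  → clear
Obstacle 4 [(13,2) (22,2) (24,7) (20,10) (14,10)]:
  edge (13,2)–(22,2): clear
  edge (22,2)–(24,7): clear
  edge (24,7)–(20,10): clear
  edge (20,10)–(14,10): clear
  edge (14,10)–(13,2): clear
  midpoint (17/2,29/2) outside
  → clear

BLOCKED by obstacle 1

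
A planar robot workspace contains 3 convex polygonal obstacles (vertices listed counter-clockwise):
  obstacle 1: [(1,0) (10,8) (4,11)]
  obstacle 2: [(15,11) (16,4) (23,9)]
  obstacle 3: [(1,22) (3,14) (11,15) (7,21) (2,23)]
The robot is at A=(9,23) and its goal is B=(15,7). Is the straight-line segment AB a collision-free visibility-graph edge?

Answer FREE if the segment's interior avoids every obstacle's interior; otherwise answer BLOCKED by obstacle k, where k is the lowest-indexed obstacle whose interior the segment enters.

FREE

Obstacle 1 [(1,0) (10,8) (4,11)]:
  edge (1,0)–(10,8): clear
  edge (10,8)–(4,11): clear
  edge (4,11)–(1,0): clear
  midpoint (12,15) outside
  → clear
Obstacle 2 [(15,11) (16,4) (23,9)]:
  edge (15,11)–(16,4): clear
  edge (16,4)–(23,9): clear
  edge (23,9)–(15,11): clear
  midpoint (12,15) outside
  → clear
Obstacle 3 [(1,22) (3,14) (11,15) (7,21) (2,23)]:
  edge (1,22)–(3,14): clear
  edge (3,14)–(11,15): clear
  edge (11,15)–(7,21): clear
  edge (7,21)–(2,23): clear
  edge (2,23)–(1,22): clear
  midpoint (12,15) outside
  → clear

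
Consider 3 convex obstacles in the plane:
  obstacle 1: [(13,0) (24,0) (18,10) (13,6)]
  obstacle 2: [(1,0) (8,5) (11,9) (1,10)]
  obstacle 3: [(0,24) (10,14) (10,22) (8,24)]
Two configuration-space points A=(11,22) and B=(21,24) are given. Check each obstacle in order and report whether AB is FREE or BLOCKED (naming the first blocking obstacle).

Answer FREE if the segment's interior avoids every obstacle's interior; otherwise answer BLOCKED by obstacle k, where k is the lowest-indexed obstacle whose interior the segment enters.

Obstacle 1 [(13,0) (24,0) (18,10) (13,6)]:
  edge (13,0)–(24,0): clear
  edge (24,0)–(18,10): clear
  edge (18,10)–(13,6): clear
  edge (13,6)–(13,0): clear
  midpoint (16,23) outside
  → clear
Obstacle 2 [(1,0) (8,5) (11,9) (1,10)]:
  edge (1,0)–(8,5): clear
  edge (8,5)–(11,9): clear
  edge (11,9)–(1,10): clear
  edge (1,10)–(1,0): clear
  midpoint (16,23) outside
  → clear
Obstacle 3 [(0,24) (10,14) (10,22) (8,24)]:
  edge (0,24)–(10,14): clear
  edge (10,14)–(10,22): clear
  edge (10,22)–(8,24): clear
  edge (8,24)–(0,24): clear
  midpoint (16,23) outside
  → clear

FREE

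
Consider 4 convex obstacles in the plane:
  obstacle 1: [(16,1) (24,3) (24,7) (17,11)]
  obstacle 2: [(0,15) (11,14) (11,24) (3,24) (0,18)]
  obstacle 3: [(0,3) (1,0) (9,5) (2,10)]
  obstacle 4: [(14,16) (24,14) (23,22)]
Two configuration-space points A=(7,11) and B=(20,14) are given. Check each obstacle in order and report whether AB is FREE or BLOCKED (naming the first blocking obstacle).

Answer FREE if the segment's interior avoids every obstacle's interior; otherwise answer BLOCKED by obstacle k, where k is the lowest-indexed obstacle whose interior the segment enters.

FREE

Obstacle 1 [(16,1) (24,3) (24,7) (17,11)]:
  edge (16,1)–(24,3): clear
  edge (24,3)–(24,7): clear
  edge (24,7)–(17,11): clear
  edge (17,11)–(16,1): clear
  midpoint (27/2,25/2) outside
  → clear
Obstacle 2 [(0,15) (11,14) (11,24) (3,24) (0,18)]:
  edge (0,15)–(11,14): clear
  edge (11,14)–(11,24): clear
  edge (11,24)–(3,24): clear
  edge (3,24)–(0,18): clear
  edge (0,18)–(0,15): clear
  midpoint (27/2,25/2) outside
  → clear
Obstacle 3 [(0,3) (1,0) (9,5) (2,10)]:
  edge (0,3)–(1,0): clear
  edge (1,0)–(9,5): clear
  edge (9,5)–(2,10): clear
  edge (2,10)–(0,3): clear
  midpoint (27/2,25/2) outside
  → clear
Obstacle 4 [(14,16) (24,14) (23,22)]:
  edge (14,16)–(24,14): clear
  edge (24,14)–(23,22): clear
  edge (23,22)–(14,16): clear
  midpoint (27/2,25/2) outside
  → clear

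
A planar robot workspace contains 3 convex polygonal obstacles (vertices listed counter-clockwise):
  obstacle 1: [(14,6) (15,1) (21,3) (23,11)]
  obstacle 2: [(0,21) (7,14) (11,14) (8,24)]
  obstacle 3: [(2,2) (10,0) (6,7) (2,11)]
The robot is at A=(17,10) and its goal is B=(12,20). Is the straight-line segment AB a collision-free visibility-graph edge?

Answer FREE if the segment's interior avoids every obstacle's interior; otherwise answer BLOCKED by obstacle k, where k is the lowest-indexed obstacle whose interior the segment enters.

FREE

Obstacle 1 [(14,6) (15,1) (21,3) (23,11)]:
  edge (14,6)–(15,1): clear
  edge (15,1)–(21,3): clear
  edge (21,3)–(23,11): clear
  edge (23,11)–(14,6): clear
  midpoint (29/2,15) outside
  → clear
Obstacle 2 [(0,21) (7,14) (11,14) (8,24)]:
  edge (0,21)–(7,14): clear
  edge (7,14)–(11,14): clear
  edge (11,14)–(8,24): clear
  edge (8,24)–(0,21): clear
  midpoint (29/2,15) outside
  → clear
Obstacle 3 [(2,2) (10,0) (6,7) (2,11)]:
  edge (2,2)–(10,0): clear
  edge (10,0)–(6,7): clear
  edge (6,7)–(2,11): clear
  edge (2,11)–(2,2): clear
  midpoint (29/2,15) outside
  → clear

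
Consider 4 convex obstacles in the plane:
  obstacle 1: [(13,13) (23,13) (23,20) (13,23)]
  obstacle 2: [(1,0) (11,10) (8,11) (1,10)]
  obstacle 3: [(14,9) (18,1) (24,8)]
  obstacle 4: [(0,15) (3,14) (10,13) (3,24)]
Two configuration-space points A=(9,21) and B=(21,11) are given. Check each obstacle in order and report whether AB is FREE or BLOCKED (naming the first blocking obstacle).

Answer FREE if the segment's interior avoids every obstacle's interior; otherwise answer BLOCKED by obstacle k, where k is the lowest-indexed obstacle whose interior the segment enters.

BLOCKED by obstacle 1

Obstacle 1 [(13,13) (23,13) (23,20) (13,23)]:
  edge (13,13)–(23,13): crosses AB
  edge (23,13)–(23,20): clear
  edge (23,20)–(13,23): clear
  edge (13,23)–(13,13): crosses AB
  → BLOCKED
Obstacle 2 [(1,0) (11,10) (8,11) (1,10)]:
  edge (1,0)–(11,10): clear
  edge (11,10)–(8,11): clear
  edge (8,11)–(1,10): clear
  edge (1,10)–(1,0): clear
  midpoint (15,16) outside
  → clear
Obstacle 3 [(14,9) (18,1) (24,8)]:
  edge (14,9)–(18,1): clear
  edge (18,1)–(24,8): clear
  edge (24,8)–(14,9): clear
  midpoint (15,16) outside
  → clear
Obstacle 4 [(0,15) (3,14) (10,13) (3,24)]:
  edge (0,15)–(3,14): clear
  edge (3,14)–(10,13): clear
  edge (10,13)–(3,24): clear
  edge (3,24)–(0,15): clear
  midpoint (15,16) outside
  → clear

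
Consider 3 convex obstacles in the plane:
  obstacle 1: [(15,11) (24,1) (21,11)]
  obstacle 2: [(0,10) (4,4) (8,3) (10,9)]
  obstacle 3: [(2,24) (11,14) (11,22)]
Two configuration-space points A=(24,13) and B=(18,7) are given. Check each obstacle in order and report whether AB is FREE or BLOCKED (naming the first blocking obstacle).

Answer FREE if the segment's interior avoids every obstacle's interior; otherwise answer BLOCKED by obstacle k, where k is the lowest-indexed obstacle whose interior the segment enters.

BLOCKED by obstacle 1

Obstacle 1 [(15,11) (24,1) (21,11)]:
  edge (15,11)–(24,1): crosses AB
  edge (24,1)–(21,11): crosses AB
  edge (21,11)–(15,11): clear
  → BLOCKED
Obstacle 2 [(0,10) (4,4) (8,3) (10,9)]:
  edge (0,10)–(4,4): clear
  edge (4,4)–(8,3): clear
  edge (8,3)–(10,9): clear
  edge (10,9)–(0,10): clear
  midpoint (21,10) outside
  → clear
Obstacle 3 [(2,24) (11,14) (11,22)]:
  edge (2,24)–(11,14): clear
  edge (11,14)–(11,22): clear
  edge (11,22)–(2,24): clear
  midpoint (21,10) outside
  → clear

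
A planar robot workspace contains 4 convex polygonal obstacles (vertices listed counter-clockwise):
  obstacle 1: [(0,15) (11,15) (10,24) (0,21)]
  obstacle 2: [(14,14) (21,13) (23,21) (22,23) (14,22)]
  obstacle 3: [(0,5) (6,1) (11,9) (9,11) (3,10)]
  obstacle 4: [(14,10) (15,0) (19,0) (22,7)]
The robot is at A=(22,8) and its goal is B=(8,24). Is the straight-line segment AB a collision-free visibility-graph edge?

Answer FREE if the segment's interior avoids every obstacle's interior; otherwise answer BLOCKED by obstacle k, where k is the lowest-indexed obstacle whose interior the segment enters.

BLOCKED by obstacle 1

Obstacle 1 [(0,15) (11,15) (10,24) (0,21)]:
  edge (0,15)–(11,15): clear
  edge (11,15)–(10,24): crosses AB
  edge (10,24)–(0,21): crosses AB
  edge (0,21)–(0,15): clear
  → BLOCKED
Obstacle 2 [(14,14) (21,13) (23,21) (22,23) (14,22)]:
  edge (14,14)–(21,13): crosses AB
  edge (21,13)–(23,21): clear
  edge (23,21)–(22,23): clear
  edge (22,23)–(14,22): clear
  edge (14,22)–(14,14): crosses AB
  → BLOCKED
Obstacle 3 [(0,5) (6,1) (11,9) (9,11) (3,10)]:
  edge (0,5)–(6,1): clear
  edge (6,1)–(11,9): clear
  edge (11,9)–(9,11): clear
  edge (9,11)–(3,10): clear
  edge (3,10)–(0,5): clear
  midpoint (15,16) outside
  → clear
Obstacle 4 [(14,10) (15,0) (19,0) (22,7)]:
  edge (14,10)–(15,0): clear
  edge (15,0)–(19,0): clear
  edge (19,0)–(22,7): clear
  edge (22,7)–(14,10): clear
  midpoint (15,16) outside
  → clear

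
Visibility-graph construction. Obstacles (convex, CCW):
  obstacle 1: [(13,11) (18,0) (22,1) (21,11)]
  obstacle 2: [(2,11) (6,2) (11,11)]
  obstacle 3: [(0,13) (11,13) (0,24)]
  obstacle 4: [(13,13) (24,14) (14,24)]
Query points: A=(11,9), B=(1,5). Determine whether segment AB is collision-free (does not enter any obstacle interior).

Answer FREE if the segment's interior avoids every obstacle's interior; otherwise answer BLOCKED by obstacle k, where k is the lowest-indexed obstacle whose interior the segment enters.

Obstacle 1 [(13,11) (18,0) (22,1) (21,11)]:
  edge (13,11)–(18,0): clear
  edge (18,0)–(22,1): clear
  edge (22,1)–(21,11): clear
  edge (21,11)–(13,11): clear
  midpoint (6,7) outside
  → clear
Obstacle 2 [(2,11) (6,2) (11,11)]:
  edge (2,11)–(6,2): crosses AB
  edge (6,2)–(11,11): crosses AB
  edge (11,11)–(2,11): clear
  → BLOCKED
Obstacle 3 [(0,13) (11,13) (0,24)]:
  edge (0,13)–(11,13): clear
  edge (11,13)–(0,24): clear
  edge (0,24)–(0,13): clear
  midpoint (6,7) outside
  → clear
Obstacle 4 [(13,13) (24,14) (14,24)]:
  edge (13,13)–(24,14): clear
  edge (24,14)–(14,24): clear
  edge (14,24)–(13,13): clear
  midpoint (6,7) outside
  → clear

BLOCKED by obstacle 2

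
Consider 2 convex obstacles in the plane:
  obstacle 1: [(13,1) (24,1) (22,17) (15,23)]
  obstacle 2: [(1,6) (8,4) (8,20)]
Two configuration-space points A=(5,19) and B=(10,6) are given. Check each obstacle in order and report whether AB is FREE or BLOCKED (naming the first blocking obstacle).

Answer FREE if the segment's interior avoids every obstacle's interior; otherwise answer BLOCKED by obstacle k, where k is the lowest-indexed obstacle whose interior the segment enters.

Obstacle 1 [(13,1) (24,1) (22,17) (15,23)]:
  edge (13,1)–(24,1): clear
  edge (24,1)–(22,17): clear
  edge (22,17)–(15,23): clear
  edge (15,23)–(13,1): clear
  midpoint (15/2,25/2) outside
  → clear
Obstacle 2 [(1,6) (8,4) (8,20)]:
  edge (1,6)–(8,4): clear
  edge (8,4)–(8,20): crosses AB
  edge (8,20)–(1,6): crosses AB
  → BLOCKED

BLOCKED by obstacle 2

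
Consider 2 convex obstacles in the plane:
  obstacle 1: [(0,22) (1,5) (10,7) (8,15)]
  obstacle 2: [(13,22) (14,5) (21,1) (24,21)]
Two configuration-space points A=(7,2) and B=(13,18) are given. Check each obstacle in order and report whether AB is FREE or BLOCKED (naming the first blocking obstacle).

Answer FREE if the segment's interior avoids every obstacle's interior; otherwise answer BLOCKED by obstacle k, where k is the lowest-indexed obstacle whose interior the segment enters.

BLOCKED by obstacle 1

Obstacle 1 [(0,22) (1,5) (10,7) (8,15)]:
  edge (0,22)–(1,5): clear
  edge (1,5)–(10,7): crosses AB
  edge (10,7)–(8,15): crosses AB
  edge (8,15)–(0,22): clear
  → BLOCKED
Obstacle 2 [(13,22) (14,5) (21,1) (24,21)]:
  edge (13,22)–(14,5): clear
  edge (14,5)–(21,1): clear
  edge (21,1)–(24,21): clear
  edge (24,21)–(13,22): clear
  midpoint (10,10) outside
  → clear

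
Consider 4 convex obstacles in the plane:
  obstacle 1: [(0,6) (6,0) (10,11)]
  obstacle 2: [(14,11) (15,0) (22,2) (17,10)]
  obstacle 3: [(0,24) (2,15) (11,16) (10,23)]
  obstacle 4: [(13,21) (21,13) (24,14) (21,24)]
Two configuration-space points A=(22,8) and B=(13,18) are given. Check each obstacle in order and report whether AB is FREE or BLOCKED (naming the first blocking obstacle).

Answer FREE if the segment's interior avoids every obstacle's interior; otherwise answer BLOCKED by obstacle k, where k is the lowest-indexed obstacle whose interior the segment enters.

FREE

Obstacle 1 [(0,6) (6,0) (10,11)]:
  edge (0,6)–(6,0): clear
  edge (6,0)–(10,11): clear
  edge (10,11)–(0,6): clear
  midpoint (35/2,13) outside
  → clear
Obstacle 2 [(14,11) (15,0) (22,2) (17,10)]:
  edge (14,11)–(15,0): clear
  edge (15,0)–(22,2): clear
  edge (22,2)–(17,10): clear
  edge (17,10)–(14,11): clear
  midpoint (35/2,13) outside
  → clear
Obstacle 3 [(0,24) (2,15) (11,16) (10,23)]:
  edge (0,24)–(2,15): clear
  edge (2,15)–(11,16): clear
  edge (11,16)–(10,23): clear
  edge (10,23)–(0,24): clear
  midpoint (35/2,13) outside
  → clear
Obstacle 4 [(13,21) (21,13) (24,14) (21,24)]:
  edge (13,21)–(21,13): clear
  edge (21,13)–(24,14): clear
  edge (24,14)–(21,24): clear
  edge (21,24)–(13,21): clear
  midpoint (35/2,13) outside
  → clear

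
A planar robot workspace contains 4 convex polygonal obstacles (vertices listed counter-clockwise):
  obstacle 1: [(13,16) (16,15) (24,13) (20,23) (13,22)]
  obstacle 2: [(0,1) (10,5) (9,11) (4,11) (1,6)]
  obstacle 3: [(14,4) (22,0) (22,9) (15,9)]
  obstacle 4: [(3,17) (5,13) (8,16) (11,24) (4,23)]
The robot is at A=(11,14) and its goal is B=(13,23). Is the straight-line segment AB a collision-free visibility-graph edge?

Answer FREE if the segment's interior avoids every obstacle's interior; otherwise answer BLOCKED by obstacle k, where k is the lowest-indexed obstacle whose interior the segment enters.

Obstacle 1 [(13,16) (16,15) (24,13) (20,23) (13,22)]:
  edge (13,16)–(16,15): clear
  edge (16,15)–(24,13): clear
  edge (24,13)–(20,23): clear
  edge (20,23)–(13,22): clear
  edge (13,22)–(13,16): clear
  midpoint (12,37/2) outside
  → clear
Obstacle 2 [(0,1) (10,5) (9,11) (4,11) (1,6)]:
  edge (0,1)–(10,5): clear
  edge (10,5)–(9,11): clear
  edge (9,11)–(4,11): clear
  edge (4,11)–(1,6): clear
  edge (1,6)–(0,1): clear
  midpoint (12,37/2) outside
  → clear
Obstacle 3 [(14,4) (22,0) (22,9) (15,9)]:
  edge (14,4)–(22,0): clear
  edge (22,0)–(22,9): clear
  edge (22,9)–(15,9): clear
  edge (15,9)–(14,4): clear
  midpoint (12,37/2) outside
  → clear
Obstacle 4 [(3,17) (5,13) (8,16) (11,24) (4,23)]:
  edge (3,17)–(5,13): clear
  edge (5,13)–(8,16): clear
  edge (8,16)–(11,24): clear
  edge (11,24)–(4,23): clear
  edge (4,23)–(3,17): clear
  midpoint (12,37/2) outside
  → clear

FREE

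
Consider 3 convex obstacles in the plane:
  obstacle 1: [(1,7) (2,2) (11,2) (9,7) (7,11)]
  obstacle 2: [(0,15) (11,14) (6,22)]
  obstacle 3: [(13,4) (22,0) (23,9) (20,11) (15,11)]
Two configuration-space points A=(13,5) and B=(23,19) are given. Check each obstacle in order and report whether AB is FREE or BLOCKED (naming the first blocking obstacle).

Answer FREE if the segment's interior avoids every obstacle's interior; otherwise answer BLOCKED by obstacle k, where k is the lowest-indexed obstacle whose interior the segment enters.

BLOCKED by obstacle 3

Obstacle 1 [(1,7) (2,2) (11,2) (9,7) (7,11)]:
  edge (1,7)–(2,2): clear
  edge (2,2)–(11,2): clear
  edge (11,2)–(9,7): clear
  edge (9,7)–(7,11): clear
  edge (7,11)–(1,7): clear
  midpoint (18,12) outside
  → clear
Obstacle 2 [(0,15) (11,14) (6,22)]:
  edge (0,15)–(11,14): clear
  edge (11,14)–(6,22): clear
  edge (6,22)–(0,15): clear
  midpoint (18,12) outside
  → clear
Obstacle 3 [(13,4) (22,0) (23,9) (20,11) (15,11)]:
  edge (13,4)–(22,0): clear
  edge (22,0)–(23,9): clear
  edge (23,9)–(20,11): clear
  edge (20,11)–(15,11): crosses AB
  edge (15,11)–(13,4): crosses AB
  → BLOCKED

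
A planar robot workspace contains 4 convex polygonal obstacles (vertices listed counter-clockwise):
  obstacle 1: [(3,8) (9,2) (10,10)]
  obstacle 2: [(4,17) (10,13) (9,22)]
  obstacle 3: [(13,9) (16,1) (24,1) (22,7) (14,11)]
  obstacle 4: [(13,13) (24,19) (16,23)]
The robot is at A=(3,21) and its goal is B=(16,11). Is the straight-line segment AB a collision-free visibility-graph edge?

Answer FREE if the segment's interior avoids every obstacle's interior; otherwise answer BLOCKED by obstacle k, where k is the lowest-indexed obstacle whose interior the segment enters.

Obstacle 1 [(3,8) (9,2) (10,10)]:
  edge (3,8)–(9,2): clear
  edge (9,2)–(10,10): clear
  edge (10,10)–(3,8): clear
  midpoint (19/2,16) outside
  → clear
Obstacle 2 [(4,17) (10,13) (9,22)]:
  edge (4,17)–(10,13): clear
  edge (10,13)–(9,22): crosses AB
  edge (9,22)–(4,17): crosses AB
  → BLOCKED
Obstacle 3 [(13,9) (16,1) (24,1) (22,7) (14,11)]:
  edge (13,9)–(16,1): clear
  edge (16,1)–(24,1): clear
  edge (24,1)–(22,7): clear
  edge (22,7)–(14,11): clear
  edge (14,11)–(13,9): clear
  midpoint (19/2,16) outside
  → clear
Obstacle 4 [(13,13) (24,19) (16,23)]:
  edge (13,13)–(24,19): crosses AB
  edge (24,19)–(16,23): clear
  edge (16,23)–(13,13): crosses AB
  → BLOCKED

BLOCKED by obstacle 2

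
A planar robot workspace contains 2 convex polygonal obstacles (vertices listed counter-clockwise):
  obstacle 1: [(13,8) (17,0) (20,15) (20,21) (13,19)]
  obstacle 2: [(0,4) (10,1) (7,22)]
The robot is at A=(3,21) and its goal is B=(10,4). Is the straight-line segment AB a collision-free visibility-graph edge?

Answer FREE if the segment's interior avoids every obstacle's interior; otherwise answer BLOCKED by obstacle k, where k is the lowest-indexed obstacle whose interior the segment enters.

BLOCKED by obstacle 2

Obstacle 1 [(13,8) (17,0) (20,15) (20,21) (13,19)]:
  edge (13,8)–(17,0): clear
  edge (17,0)–(20,15): clear
  edge (20,15)–(20,21): clear
  edge (20,21)–(13,19): clear
  edge (13,19)–(13,8): clear
  midpoint (13/2,25/2) outside
  → clear
Obstacle 2 [(0,4) (10,1) (7,22)]:
  edge (0,4)–(10,1): clear
  edge (10,1)–(7,22): crosses AB
  edge (7,22)–(0,4): crosses AB
  → BLOCKED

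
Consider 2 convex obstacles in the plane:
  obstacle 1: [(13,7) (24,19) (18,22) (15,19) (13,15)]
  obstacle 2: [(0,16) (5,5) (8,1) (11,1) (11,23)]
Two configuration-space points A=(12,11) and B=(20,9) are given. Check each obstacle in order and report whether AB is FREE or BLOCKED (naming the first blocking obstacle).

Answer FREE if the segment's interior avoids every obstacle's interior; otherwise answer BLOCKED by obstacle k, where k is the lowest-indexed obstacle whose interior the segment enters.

BLOCKED by obstacle 1

Obstacle 1 [(13,7) (24,19) (18,22) (15,19) (13,15)]:
  edge (13,7)–(24,19): crosses AB
  edge (24,19)–(18,22): clear
  edge (18,22)–(15,19): clear
  edge (15,19)–(13,15): clear
  edge (13,15)–(13,7): crosses AB
  → BLOCKED
Obstacle 2 [(0,16) (5,5) (8,1) (11,1) (11,23)]:
  edge (0,16)–(5,5): clear
  edge (5,5)–(8,1): clear
  edge (8,1)–(11,1): clear
  edge (11,1)–(11,23): clear
  edge (11,23)–(0,16): clear
  midpoint (16,10) outside
  → clear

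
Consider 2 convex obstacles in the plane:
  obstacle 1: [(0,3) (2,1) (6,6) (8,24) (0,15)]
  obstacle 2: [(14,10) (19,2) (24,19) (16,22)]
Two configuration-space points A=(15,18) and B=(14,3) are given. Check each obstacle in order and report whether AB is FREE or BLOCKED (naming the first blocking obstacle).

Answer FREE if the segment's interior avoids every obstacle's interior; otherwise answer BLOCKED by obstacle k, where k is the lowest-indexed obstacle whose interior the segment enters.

BLOCKED by obstacle 2

Obstacle 1 [(0,3) (2,1) (6,6) (8,24) (0,15)]:
  edge (0,3)–(2,1): clear
  edge (2,1)–(6,6): clear
  edge (6,6)–(8,24): clear
  edge (8,24)–(0,15): clear
  edge (0,15)–(0,3): clear
  midpoint (29/2,21/2) outside
  → clear
Obstacle 2 [(14,10) (19,2) (24,19) (16,22)]:
  edge (14,10)–(19,2): crosses AB
  edge (19,2)–(24,19): clear
  edge (24,19)–(16,22): clear
  edge (16,22)–(14,10): crosses AB
  → BLOCKED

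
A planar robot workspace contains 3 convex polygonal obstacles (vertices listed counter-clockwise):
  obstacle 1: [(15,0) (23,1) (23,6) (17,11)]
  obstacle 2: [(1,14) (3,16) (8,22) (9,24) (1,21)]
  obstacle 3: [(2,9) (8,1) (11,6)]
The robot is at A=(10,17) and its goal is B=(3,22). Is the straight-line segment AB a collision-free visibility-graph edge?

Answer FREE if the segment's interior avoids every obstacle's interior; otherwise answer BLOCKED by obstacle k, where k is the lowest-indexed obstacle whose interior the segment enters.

Obstacle 1 [(15,0) (23,1) (23,6) (17,11)]:
  edge (15,0)–(23,1): clear
  edge (23,1)–(23,6): clear
  edge (23,6)–(17,11): clear
  edge (17,11)–(15,0): clear
  midpoint (13/2,39/2) outside
  → clear
Obstacle 2 [(1,14) (3,16) (8,22) (9,24) (1,21)]:
  edge (1,14)–(3,16): clear
  edge (3,16)–(8,22): crosses AB
  edge (8,22)–(9,24): clear
  edge (9,24)–(1,21): crosses AB
  edge (1,21)–(1,14): clear
  → BLOCKED
Obstacle 3 [(2,9) (8,1) (11,6)]:
  edge (2,9)–(8,1): clear
  edge (8,1)–(11,6): clear
  edge (11,6)–(2,9): clear
  midpoint (13/2,39/2) outside
  → clear

BLOCKED by obstacle 2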